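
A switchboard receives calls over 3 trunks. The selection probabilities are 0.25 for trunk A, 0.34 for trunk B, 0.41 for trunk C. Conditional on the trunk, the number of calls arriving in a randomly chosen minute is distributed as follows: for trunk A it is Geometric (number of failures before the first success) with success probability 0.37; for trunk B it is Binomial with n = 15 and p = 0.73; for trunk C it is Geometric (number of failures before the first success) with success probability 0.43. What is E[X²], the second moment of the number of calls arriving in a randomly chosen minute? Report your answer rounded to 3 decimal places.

For each component E[X²] = Var + (mean)², giving A: 7.5011; B: 122.859; C: 4.83991.
Overall E[X²] = 0.25·7.5011 + 0.34·122.859 + 0.41·4.83991 = 45.6317.

45.632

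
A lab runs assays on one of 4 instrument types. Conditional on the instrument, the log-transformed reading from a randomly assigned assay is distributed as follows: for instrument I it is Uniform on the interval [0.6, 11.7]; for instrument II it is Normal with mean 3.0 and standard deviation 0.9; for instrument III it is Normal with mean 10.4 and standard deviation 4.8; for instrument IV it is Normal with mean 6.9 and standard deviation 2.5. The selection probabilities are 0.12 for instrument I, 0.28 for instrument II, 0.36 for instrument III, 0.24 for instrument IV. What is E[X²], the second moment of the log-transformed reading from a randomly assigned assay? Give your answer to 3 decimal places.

For each component E[X²] = Var + (mean)², giving I: 48.09; II: 9.81; III: 131.2; IV: 53.86.
Overall E[X²] = 0.12·48.09 + 0.28·9.81 + 0.36·131.2 + 0.24·53.86 = 68.676.

68.676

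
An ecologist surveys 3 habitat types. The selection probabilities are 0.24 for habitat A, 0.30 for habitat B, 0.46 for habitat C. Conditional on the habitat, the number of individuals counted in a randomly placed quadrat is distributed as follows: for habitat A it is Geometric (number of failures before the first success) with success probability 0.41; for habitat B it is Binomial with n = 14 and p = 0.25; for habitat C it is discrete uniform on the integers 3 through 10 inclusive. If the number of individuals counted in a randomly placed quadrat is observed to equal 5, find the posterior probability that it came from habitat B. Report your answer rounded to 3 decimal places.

Likelihoods P(X=5 | ·): A: 0.0293119; B: 0.146796; C: 0.125.
Posterior ∝ prior × likelihood. Numerator for B: 0.3·0.146796 = 0.0440389.
Normalizing constant: 0.24·0.0293119 + 0.3·0.146796 + 0.46·0.125 = 0.108574.
P(B | observation) = 0.0440389 / 0.108574 = 0.405613.

0.406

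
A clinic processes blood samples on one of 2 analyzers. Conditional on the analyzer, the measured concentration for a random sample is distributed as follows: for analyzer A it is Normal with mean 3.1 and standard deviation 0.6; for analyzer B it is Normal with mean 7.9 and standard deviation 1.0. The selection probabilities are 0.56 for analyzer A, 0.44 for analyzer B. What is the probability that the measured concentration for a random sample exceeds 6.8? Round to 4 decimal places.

Conditional on each analyzer, P(X > 6.8): A: 3.48723e-10; B: 0.864334.
By total probability, P(X > 6.8) = 0.56·3.48723e-10 + 0.44·0.864334 = 0.380307.

0.3803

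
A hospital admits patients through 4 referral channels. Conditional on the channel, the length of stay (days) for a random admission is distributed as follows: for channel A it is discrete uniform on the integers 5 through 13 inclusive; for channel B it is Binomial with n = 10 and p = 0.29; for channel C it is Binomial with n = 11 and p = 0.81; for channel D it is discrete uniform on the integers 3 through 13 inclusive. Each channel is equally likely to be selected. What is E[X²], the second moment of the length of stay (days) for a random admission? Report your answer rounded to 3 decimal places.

For each component E[X²] = Var + (mean)², giving A: 87.6667; B: 10.469; C: 81.081; D: 74.
Overall E[X²] = 0.25·87.6667 + 0.25·10.469 + 0.25·81.081 + 0.25·74 = 63.3042.

63.304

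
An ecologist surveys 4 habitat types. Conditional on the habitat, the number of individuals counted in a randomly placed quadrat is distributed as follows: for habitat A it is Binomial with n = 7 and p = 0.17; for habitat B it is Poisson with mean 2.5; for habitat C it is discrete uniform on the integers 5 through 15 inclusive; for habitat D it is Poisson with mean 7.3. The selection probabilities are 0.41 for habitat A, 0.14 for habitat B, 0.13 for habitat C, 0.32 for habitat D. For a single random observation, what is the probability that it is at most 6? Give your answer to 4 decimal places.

Conditional on each habitat, P(X ≤ 6): A: 0.999996; B: 0.985813; C: 0.181818; D: 0.406032.
By total probability, P(X ≤ 6) = 0.41·0.999996 + 0.14·0.985813 + 0.13·0.181818 + 0.32·0.406032 = 0.701579.

0.7016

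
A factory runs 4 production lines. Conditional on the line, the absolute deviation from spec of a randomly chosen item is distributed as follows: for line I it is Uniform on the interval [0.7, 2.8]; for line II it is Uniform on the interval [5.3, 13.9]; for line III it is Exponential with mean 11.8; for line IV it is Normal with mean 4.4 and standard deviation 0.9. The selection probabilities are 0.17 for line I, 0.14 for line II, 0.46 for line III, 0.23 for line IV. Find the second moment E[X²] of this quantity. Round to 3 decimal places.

For each component E[X²] = Var + (mean)², giving I: 3.43; II: 98.3233; III: 278.48; IV: 20.17.
Overall E[X²] = 0.17·3.43 + 0.14·98.3233 + 0.46·278.48 + 0.23·20.17 = 147.088.

147.088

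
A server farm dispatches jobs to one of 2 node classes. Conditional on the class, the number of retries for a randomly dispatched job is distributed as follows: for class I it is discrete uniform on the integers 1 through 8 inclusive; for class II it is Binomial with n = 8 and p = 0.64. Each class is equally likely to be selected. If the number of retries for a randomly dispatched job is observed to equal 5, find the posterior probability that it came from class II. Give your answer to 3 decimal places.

Likelihoods P(X=5 | ·): I: 0.125; II: 0.28054.
Posterior ∝ prior × likelihood. Numerator for II: 0.5·0.28054 = 0.14027.
Normalizing constant: 0.5·0.125 + 0.5·0.28054 = 0.20277.
P(II | observation) = 0.14027 / 0.20277 = 0.691769.

0.692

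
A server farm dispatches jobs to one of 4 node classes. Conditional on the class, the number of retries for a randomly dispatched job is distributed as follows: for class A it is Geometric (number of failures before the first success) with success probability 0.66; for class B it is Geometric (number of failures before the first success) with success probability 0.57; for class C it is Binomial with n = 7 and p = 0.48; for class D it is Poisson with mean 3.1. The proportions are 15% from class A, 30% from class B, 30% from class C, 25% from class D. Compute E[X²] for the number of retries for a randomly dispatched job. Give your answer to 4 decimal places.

7.8132

For each component E[X²] = Var + (mean)², giving A: 1.04591; B: 1.89258; C: 13.0368; D: 12.71.
Overall E[X²] = 0.15·1.04591 + 0.3·1.89258 + 0.3·13.0368 + 0.25·12.71 = 7.8132.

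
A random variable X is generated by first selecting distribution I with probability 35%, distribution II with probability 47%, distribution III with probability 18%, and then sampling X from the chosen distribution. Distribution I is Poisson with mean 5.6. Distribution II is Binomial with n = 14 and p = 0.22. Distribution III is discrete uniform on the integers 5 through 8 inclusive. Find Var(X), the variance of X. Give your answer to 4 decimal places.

Per component, I: μ=5.6, E[X²]=36.96; II: μ=3.08, E[X²]=11.8888; III: μ=6.5, E[X²]=43.5.
E[X] = 0.35·5.6 + 0.47·3.08 + 0.18·6.5 = 4.5776.
E[X²] = 0.35·36.96 + 0.47·11.8888 + 0.18·43.5 = 26.3537.
Var(X) = E[X²] − (E[X])² = 26.3537 − 20.9544 = 5.39931.

5.3993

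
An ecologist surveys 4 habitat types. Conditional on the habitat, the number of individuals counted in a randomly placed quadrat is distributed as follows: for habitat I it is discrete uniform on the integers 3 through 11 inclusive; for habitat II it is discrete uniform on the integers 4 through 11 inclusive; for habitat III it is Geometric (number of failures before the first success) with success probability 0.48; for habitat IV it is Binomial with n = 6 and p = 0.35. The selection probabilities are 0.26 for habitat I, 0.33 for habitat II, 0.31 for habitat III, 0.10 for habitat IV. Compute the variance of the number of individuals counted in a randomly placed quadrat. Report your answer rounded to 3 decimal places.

12.976

Per component, I: μ=7, E[X²]=55.6667; II: μ=7.5, E[X²]=61.5; III: μ=1.08333, E[X²]=3.43056; IV: μ=2.1, E[X²]=5.775.
E[X] = 0.26·7 + 0.33·7.5 + 0.31·1.08333 + 0.1·2.1 = 4.84083.
E[X²] = 0.26·55.6667 + 0.33·61.5 + 0.31·3.43056 + 0.1·5.775 = 36.4093.
Var(X) = E[X²] − (E[X])² = 36.4093 − 23.4337 = 12.9756.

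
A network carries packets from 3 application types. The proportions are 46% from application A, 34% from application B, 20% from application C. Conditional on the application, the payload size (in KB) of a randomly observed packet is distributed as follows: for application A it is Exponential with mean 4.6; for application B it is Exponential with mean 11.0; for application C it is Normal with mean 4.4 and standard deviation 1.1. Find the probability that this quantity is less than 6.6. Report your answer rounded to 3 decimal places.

0.699

Conditional on each application, P(X < 6.6): A: 0.761833; B: 0.451188; C: 0.97725.
By total probability, P(X < 6.6) = 0.46·0.761833 + 0.34·0.451188 + 0.2·0.97725 = 0.699297.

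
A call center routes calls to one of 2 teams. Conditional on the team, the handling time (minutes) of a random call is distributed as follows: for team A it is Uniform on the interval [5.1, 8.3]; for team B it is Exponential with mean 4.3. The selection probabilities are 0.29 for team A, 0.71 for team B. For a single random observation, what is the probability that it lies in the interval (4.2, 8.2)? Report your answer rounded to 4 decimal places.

0.4428

Conditional on each team, P(4.2 < X < 8.2): A: 0.96875; B: 0.228006.
By total probability, P(4.2 < X < 8.2) = 0.29·0.96875 + 0.71·0.228006 = 0.442822.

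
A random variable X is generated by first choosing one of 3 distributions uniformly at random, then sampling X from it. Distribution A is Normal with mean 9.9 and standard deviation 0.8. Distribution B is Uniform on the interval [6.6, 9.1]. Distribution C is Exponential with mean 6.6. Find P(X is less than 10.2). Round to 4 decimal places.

Conditional on each component, P(X < 10.2): A: 0.64617; B: 1; C: 0.786785.
By total probability, P(X < 10.2) = 0.333333·0.64617 + 0.333333·1 + 0.333333·0.786785 = 0.810985.

0.8110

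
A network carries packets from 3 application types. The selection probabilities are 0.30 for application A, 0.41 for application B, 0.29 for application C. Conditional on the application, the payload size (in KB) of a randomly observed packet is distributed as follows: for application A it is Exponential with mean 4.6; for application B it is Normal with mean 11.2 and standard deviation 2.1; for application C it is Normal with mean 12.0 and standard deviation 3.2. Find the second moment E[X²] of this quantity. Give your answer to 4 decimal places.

For each component E[X²] = Var + (mean)², giving A: 42.32; B: 129.85; C: 154.24.
Overall E[X²] = 0.3·42.32 + 0.41·129.85 + 0.29·154.24 = 110.664.

110.6641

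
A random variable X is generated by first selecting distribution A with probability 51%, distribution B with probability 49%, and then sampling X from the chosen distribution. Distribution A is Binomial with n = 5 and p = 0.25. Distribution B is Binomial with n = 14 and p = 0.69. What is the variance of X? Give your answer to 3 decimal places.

Per component, A: μ=1.25, E[X²]=2.5; B: μ=9.66, E[X²]=96.3102.
E[X] = 0.51·1.25 + 0.49·9.66 = 5.3709.
E[X²] = 0.51·2.5 + 0.49·96.3102 = 48.467.
Var(X) = E[X²] − (E[X])² = 48.467 − 28.8466 = 19.6204.

19.620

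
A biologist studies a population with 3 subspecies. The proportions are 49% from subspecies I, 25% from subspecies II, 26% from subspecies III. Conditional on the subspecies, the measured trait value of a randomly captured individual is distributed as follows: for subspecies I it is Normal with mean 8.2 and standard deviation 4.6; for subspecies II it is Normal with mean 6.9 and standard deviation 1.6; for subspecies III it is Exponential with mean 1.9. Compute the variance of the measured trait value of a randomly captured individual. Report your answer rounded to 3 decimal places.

18.836

Per component, I: μ=8.2, E[X²]=88.4; II: μ=6.9, E[X²]=50.17; III: μ=1.9, E[X²]=7.22.
E[X] = 0.49·8.2 + 0.25·6.9 + 0.26·1.9 = 6.237.
E[X²] = 0.49·88.4 + 0.25·50.17 + 0.26·7.22 = 57.7357.
Var(X) = E[X²] − (E[X])² = 57.7357 − 38.9002 = 18.8355.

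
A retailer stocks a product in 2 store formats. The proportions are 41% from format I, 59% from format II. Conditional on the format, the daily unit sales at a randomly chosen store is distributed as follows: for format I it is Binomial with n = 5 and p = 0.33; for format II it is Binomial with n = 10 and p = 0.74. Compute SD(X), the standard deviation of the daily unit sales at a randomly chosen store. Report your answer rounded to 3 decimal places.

3.096

Per component, I: μ=1.65, E[X²]=3.828; II: μ=7.4, E[X²]=56.684.
E[X] = 0.41·1.65 + 0.59·7.4 = 5.0425.
E[X²] = 0.41·3.828 + 0.59·56.684 = 35.013.
Var(X) = E[X²] − (E[X])² = 35.013 − 25.4268 = 9.58623.
SD(X) = √9.58623 = 3.09616.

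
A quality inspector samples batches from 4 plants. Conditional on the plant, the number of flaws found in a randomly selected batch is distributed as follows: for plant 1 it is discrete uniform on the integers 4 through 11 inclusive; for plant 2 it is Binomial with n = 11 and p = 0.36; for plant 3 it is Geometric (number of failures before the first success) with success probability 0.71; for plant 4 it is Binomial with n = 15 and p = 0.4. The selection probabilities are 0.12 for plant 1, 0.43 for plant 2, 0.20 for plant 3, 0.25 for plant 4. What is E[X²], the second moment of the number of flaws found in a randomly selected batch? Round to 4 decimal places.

25.2613

For each component E[X²] = Var + (mean)², giving 1: 61.5; 2: 18.216; 3: 0.742115; 4: 39.6.
Overall E[X²] = 0.12·61.5 + 0.43·18.216 + 0.2·0.742115 + 0.25·39.6 = 25.2613.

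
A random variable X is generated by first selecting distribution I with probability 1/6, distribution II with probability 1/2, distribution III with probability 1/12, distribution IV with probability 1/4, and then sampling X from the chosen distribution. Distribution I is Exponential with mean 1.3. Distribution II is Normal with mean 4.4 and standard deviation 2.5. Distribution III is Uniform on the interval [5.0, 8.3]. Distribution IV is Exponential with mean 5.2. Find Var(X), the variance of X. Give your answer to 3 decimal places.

12.409

Per component, I: μ=1.3, E[X²]=3.38; II: μ=4.4, E[X²]=25.61; III: μ=6.65, E[X²]=45.13; IV: μ=5.2, E[X²]=54.08.
E[X] = 0.166667·1.3 + 0.5·4.4 + 0.0833333·6.65 + 0.25·5.2 = 4.27083.
E[X²] = 0.166667·3.38 + 0.5·25.61 + 0.0833333·45.13 + 0.25·54.08 = 30.6492.
Var(X) = E[X²] − (E[X])² = 30.6492 − 18.24 = 12.4091.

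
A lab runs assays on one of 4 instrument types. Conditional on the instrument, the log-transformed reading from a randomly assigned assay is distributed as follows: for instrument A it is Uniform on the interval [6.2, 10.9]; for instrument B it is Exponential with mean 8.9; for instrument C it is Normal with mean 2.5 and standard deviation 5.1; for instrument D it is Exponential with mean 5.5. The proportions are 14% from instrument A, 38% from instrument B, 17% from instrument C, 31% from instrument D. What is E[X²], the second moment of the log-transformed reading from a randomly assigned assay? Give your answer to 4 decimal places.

For each component E[X²] = Var + (mean)², giving A: 74.9433; B: 158.42; C: 32.26; D: 60.5.
Overall E[X²] = 0.14·74.9433 + 0.38·158.42 + 0.17·32.26 + 0.31·60.5 = 94.9309.

94.9309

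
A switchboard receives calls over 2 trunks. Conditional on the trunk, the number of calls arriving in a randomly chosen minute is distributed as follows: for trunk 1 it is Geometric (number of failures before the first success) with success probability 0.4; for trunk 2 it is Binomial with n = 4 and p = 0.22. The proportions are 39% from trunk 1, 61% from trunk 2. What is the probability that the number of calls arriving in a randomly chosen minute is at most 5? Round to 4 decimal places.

Conditional on each trunk, P(X ≤ 5): 1: 0.953344; 2: 1.
By total probability, P(X ≤ 5) = 0.39·0.953344 + 0.61·1 = 0.981804.

0.9818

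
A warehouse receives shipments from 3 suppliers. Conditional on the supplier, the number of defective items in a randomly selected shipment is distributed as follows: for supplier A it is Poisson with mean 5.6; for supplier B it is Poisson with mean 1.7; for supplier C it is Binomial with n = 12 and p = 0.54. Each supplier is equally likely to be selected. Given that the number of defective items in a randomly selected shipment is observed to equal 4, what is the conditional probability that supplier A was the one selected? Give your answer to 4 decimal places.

Likelihoods P(X=4 | ·): A: 0.151528; B: 0.0635746; C: 0.0843807.
Posterior ∝ prior × likelihood. Numerator for A: 0.333333·0.151528 = 0.0505092.
Normalizing constant: 0.333333·0.151528 + 0.333333·0.0635746 + 0.333333·0.0843807 = 0.0998276.
P(A | observation) = 0.0505092 / 0.0998276 = 0.505964.

0.5060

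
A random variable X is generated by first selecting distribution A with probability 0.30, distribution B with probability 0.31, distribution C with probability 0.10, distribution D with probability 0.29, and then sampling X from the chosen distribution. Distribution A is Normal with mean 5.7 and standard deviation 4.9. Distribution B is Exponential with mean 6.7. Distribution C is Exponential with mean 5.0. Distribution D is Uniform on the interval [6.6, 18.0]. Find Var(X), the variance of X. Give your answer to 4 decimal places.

35.1113

Per component, A: μ=5.7, E[X²]=56.5; B: μ=6.7, E[X²]=89.78; C: μ=5, E[X²]=50; D: μ=12.3, E[X²]=162.12.
E[X] = 0.3·5.7 + 0.31·6.7 + 0.1·5 + 0.29·12.3 = 7.854.
E[X²] = 0.3·56.5 + 0.31·89.78 + 0.1·50 + 0.29·162.12 = 96.7966.
Var(X) = E[X²] − (E[X])² = 96.7966 − 61.6853 = 35.1113.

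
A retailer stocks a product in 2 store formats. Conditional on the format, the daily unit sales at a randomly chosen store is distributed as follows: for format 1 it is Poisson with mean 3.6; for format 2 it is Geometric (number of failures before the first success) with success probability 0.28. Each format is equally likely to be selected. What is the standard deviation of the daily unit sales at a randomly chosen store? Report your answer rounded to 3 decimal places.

2.580

Per component, 1: μ=3.6, E[X²]=16.56; 2: μ=2.57143, E[X²]=15.7959.
E[X] = 0.5·3.6 + 0.5·2.57143 = 3.08571.
E[X²] = 0.5·16.56 + 0.5·15.7959 = 16.178.
Var(X) = E[X²] − (E[X])² = 16.178 − 9.52163 = 6.65633.
SD(X) = √6.65633 = 2.57999.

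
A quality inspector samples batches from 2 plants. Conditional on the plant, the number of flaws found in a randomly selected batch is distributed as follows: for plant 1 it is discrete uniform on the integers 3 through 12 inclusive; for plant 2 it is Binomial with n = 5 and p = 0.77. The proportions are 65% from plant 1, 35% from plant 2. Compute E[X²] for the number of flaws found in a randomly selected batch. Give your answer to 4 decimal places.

47.4228

For each component E[X²] = Var + (mean)², giving 1: 64.5; 2: 15.708.
Overall E[X²] = 0.65·64.5 + 0.35·15.708 = 47.4228.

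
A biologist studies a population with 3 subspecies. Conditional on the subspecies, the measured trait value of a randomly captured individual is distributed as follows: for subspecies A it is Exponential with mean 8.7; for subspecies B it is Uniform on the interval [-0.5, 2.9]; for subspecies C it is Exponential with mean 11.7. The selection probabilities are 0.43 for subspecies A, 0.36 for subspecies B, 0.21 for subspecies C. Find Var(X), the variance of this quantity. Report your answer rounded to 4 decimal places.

Per component, A: μ=8.7, E[X²]=151.38; B: μ=1.2, E[X²]=2.40333; C: μ=11.7, E[X²]=273.78.
E[X] = 0.43·8.7 + 0.36·1.2 + 0.21·11.7 = 6.63.
E[X²] = 0.43·151.38 + 0.36·2.40333 + 0.21·273.78 = 123.452.
Var(X) = E[X²] − (E[X])² = 123.452 − 43.9569 = 79.4955.

79.4955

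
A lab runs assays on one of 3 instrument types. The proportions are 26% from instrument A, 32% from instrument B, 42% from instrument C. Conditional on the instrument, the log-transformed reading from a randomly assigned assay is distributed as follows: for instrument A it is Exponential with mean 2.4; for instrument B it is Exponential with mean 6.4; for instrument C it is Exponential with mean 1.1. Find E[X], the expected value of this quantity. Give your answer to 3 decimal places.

3.134

Component means — A: 2.4; B: 6.4; C: 1.1.
E[X] = 0.26·2.4 + 0.32·6.4 + 0.42·1.1 = 3.134.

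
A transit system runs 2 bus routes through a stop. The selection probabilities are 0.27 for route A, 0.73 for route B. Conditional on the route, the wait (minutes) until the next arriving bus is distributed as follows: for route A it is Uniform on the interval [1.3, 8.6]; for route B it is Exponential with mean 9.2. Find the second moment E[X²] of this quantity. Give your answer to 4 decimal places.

For each component E[X²] = Var + (mean)², giving A: 28.9433; B: 169.28.
Overall E[X²] = 0.27·28.9433 + 0.73·169.28 = 131.389.

131.3891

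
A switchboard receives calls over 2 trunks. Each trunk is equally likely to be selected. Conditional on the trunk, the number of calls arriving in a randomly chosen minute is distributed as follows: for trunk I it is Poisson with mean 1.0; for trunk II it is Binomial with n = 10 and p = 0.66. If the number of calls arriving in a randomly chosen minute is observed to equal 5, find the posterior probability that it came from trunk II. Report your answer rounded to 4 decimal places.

Likelihoods P(X=5 | ·): I: 0.00306566; II: 0.143389.
Posterior ∝ prior × likelihood. Numerator for II: 0.5·0.143389 = 0.0716943.
Normalizing constant: 0.5·0.00306566 + 0.5·0.143389 = 0.0732272.
P(II | observation) = 0.0716943 / 0.0732272 = 0.979067.

0.9791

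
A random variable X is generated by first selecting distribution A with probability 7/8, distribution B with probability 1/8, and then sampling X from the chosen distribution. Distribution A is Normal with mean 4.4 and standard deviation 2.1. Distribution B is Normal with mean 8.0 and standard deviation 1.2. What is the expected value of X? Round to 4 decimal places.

4.8500

Component means — A: 4.4; B: 8.
E[X] = 0.875·4.4 + 0.125·8 = 4.85.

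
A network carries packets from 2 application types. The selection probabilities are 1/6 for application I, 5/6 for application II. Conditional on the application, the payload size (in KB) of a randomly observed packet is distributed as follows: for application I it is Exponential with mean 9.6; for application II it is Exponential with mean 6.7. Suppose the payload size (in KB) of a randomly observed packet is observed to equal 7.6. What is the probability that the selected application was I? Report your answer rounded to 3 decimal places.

0.164

Likelihoods f(7.6 | ·): I: 0.0471968; II: 0.0480057.
Posterior ∝ prior × likelihood. Numerator for I: 0.166667·0.0471968 = 0.00786613.
Normalizing constant: 0.166667·0.0471968 + 0.833333·0.0480057 = 0.0478709.
P(I | observation) = 0.00786613 / 0.0478709 = 0.16432.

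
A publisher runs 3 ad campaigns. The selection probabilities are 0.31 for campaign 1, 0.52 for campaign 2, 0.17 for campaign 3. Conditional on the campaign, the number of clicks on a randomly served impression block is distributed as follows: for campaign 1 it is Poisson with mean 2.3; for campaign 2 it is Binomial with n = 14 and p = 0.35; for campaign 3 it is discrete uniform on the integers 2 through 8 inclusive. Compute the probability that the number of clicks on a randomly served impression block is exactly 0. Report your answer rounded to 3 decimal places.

Conditional on each campaign, P(X = 0): 1: 0.100259; 2: 0.00240318; 3: 0.
By total probability, P(X = 0) = 0.31·0.100259 + 0.52·0.00240318 + 0.17·0 = 0.0323299.

0.032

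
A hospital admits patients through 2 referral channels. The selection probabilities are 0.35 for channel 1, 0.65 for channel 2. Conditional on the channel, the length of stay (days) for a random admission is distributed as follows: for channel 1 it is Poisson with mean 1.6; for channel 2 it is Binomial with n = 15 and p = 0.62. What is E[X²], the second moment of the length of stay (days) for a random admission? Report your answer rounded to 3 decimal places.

For each component E[X²] = Var + (mean)², giving 1: 4.16; 2: 90.024.
Overall E[X²] = 0.35·4.16 + 0.65·90.024 = 59.9716.

59.972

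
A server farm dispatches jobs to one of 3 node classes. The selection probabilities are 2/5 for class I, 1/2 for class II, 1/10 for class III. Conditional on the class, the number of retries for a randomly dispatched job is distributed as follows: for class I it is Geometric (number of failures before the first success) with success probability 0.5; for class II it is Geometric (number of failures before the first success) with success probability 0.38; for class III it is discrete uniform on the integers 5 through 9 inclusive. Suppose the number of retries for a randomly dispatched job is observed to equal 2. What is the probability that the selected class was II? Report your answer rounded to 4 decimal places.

Likelihoods P(X=2 | ·): I: 0.125; II: 0.146072; III: 0.
Posterior ∝ prior × likelihood. Numerator for II: 0.5·0.146072 = 0.073036.
Normalizing constant: 0.4·0.125 + 0.5·0.146072 + 0.1·0 = 0.123036.
P(II | observation) = 0.073036 / 0.123036 = 0.593615.

0.5936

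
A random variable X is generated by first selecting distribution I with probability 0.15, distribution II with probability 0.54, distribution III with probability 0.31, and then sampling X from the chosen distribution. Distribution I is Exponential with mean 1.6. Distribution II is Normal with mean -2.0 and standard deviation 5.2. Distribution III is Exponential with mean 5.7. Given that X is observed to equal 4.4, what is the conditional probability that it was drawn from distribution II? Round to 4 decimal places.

0.3843

Likelihoods f(4.4 | ·): I: 0.0399549; II: 0.0359727; III: 0.0810738.
Posterior ∝ prior × likelihood. Numerator for II: 0.54·0.0359727 = 0.0194253.
Normalizing constant: 0.15·0.0399549 + 0.54·0.0359727 + 0.31·0.0810738 = 0.0505514.
P(II | observation) = 0.0194253 / 0.0505514 = 0.384268.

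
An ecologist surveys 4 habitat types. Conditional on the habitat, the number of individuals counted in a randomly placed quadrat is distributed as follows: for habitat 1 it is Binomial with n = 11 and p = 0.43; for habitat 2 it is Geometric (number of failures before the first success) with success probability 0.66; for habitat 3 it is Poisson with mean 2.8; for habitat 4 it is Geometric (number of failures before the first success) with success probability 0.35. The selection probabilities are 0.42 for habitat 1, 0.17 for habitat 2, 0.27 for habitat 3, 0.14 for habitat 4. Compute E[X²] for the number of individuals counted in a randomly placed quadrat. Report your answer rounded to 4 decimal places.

14.8053

For each component E[X²] = Var + (mean)², giving 1: 25.069; 2: 1.04591; 3: 10.64; 4: 8.7551.
Overall E[X²] = 0.42·25.069 + 0.17·1.04591 + 0.27·10.64 + 0.14·8.7551 = 14.8053.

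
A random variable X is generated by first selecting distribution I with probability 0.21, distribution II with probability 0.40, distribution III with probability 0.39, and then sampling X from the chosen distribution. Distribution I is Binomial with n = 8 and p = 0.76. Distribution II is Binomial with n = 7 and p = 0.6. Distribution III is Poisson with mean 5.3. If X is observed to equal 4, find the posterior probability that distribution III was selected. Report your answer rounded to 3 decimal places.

Likelihoods P(X=4 | ·): I: 0.0774814; II: 0.290304; III: 0.164109.
Posterior ∝ prior × likelihood. Numerator for III: 0.39·0.164109 = 0.0640024.
Normalizing constant: 0.21·0.0774814 + 0.4·0.290304 + 0.39·0.164109 = 0.196395.
P(III | observation) = 0.0640024 / 0.196395 = 0.325886.

0.326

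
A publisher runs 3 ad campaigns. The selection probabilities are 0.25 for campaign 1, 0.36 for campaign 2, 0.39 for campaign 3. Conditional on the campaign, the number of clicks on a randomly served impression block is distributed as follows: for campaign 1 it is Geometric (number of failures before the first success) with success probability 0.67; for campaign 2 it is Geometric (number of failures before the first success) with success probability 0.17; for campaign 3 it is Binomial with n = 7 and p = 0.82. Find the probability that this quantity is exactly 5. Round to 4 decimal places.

Conditional on each campaign, P(X = 5): 1: 0.00262207; 2: 0.0669637; 3: 0.252251.
By total probability, P(X = 5) = 0.25·0.00262207 + 0.36·0.0669637 + 0.39·0.252251 = 0.12314.

0.1231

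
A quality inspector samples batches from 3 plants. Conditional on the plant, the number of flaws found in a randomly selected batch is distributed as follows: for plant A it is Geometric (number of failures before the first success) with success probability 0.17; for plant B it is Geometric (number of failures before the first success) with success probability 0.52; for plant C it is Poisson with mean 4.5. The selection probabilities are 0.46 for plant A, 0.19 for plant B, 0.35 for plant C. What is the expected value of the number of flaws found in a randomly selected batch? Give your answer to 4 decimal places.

3.9963

Component means — A: 4.88235; B: 0.923077; C: 4.5.
E[X] = 0.46·4.88235 + 0.19·0.923077 + 0.35·4.5 = 3.99627.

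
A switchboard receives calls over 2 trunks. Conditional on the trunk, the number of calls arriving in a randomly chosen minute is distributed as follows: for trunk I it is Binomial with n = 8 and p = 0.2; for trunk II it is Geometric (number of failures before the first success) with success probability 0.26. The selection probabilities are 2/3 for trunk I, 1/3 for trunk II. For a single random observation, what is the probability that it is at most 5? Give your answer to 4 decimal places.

0.9444

Conditional on each trunk, P(X ≤ 5): I: 0.998769; II: 0.835794.
By total probability, P(X ≤ 5) = 0.666667·0.998769 + 0.333333·0.835794 = 0.944444.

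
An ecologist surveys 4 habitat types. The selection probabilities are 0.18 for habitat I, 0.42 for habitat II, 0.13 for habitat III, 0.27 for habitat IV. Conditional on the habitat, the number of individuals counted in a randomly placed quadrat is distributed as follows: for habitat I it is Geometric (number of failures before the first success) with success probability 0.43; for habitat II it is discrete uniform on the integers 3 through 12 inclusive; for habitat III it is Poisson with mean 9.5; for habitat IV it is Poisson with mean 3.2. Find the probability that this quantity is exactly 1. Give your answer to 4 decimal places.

0.0794

Conditional on each habitat, P(X = 1): I: 0.2451; II: 0; III: 0.000711092; IV: 0.130439.
By total probability, P(X = 1) = 0.18·0.2451 + 0.42·0 + 0.13·0.000711092 + 0.27·0.130439 = 0.079429.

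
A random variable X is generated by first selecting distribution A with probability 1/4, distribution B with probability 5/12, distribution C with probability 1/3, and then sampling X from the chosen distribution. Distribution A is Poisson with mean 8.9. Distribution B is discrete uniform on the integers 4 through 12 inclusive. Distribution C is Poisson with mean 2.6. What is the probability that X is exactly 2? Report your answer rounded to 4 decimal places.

0.0850

Conditional on each component, P(X = 2): A: 0.00540168; B: 0; C: 0.251045.
By total probability, P(X = 2) = 0.25·0.00540168 + 0.416667·0 + 0.333333·0.251045 = 0.085032.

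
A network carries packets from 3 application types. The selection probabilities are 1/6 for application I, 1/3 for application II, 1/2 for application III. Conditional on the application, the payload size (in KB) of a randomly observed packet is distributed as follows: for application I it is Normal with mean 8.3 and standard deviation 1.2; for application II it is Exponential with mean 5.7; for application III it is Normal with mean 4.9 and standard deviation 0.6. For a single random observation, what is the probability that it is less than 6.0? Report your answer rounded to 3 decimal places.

Conditional on each application, P(X < 6.0): I: 0.0276401; II: 0.650982; III: 0.966623.
By total probability, P(X < 6.0) = 0.166667·0.0276401 + 0.333333·0.650982 + 0.5·0.966623 = 0.704912.

0.705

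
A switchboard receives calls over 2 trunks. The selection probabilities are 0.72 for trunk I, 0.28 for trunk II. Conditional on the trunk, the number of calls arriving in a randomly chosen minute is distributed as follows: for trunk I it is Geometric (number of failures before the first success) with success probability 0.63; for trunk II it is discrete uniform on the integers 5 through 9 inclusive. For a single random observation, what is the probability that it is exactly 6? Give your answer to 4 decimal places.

Conditional on each trunk, P(X = 6): I: 0.00161641; II: 0.2.
By total probability, P(X = 6) = 0.72·0.00161641 + 0.28·0.2 = 0.0571638.

0.0572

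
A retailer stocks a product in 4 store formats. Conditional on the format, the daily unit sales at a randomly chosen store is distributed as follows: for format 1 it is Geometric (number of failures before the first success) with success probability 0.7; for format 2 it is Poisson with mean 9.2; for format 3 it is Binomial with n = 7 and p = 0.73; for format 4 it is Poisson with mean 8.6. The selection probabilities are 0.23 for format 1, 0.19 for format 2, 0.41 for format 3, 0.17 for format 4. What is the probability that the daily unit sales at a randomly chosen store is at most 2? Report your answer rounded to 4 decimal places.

Conditional on each format, P(X ≤ 2): 1: 0.973; 2: 0.00530659; 3: 0.018142; 4: 0.00857565.
By total probability, P(X ≤ 2) = 0.23·0.973 + 0.19·0.00530659 + 0.41·0.018142 + 0.17·0.00857565 = 0.233694.

0.2337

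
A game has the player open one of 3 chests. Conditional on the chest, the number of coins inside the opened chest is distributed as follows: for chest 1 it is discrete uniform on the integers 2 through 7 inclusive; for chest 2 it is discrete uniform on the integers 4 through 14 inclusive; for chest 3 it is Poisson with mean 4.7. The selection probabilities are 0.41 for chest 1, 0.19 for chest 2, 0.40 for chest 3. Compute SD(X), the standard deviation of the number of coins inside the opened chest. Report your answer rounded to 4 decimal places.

2.8223

Per component, 1: μ=4.5, E[X²]=23.1667; 2: μ=9, E[X²]=91; 3: μ=4.7, E[X²]=26.79.
E[X] = 0.41·4.5 + 0.19·9 + 0.4·4.7 = 5.435.
E[X²] = 0.41·23.1667 + 0.19·91 + 0.4·26.79 = 37.5043.
Var(X) = E[X²] − (E[X])² = 37.5043 − 29.5392 = 7.96511.
SD(X) = √7.96511 = 2.82225.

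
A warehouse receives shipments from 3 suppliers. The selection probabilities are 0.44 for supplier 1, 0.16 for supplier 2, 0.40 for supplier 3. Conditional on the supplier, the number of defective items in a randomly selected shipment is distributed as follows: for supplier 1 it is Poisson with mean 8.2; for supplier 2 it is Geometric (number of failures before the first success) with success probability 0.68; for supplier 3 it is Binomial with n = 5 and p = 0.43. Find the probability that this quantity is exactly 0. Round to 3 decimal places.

Conditional on each supplier, P(X = 0): 1: 0.000274654; 2: 0.68; 3: 0.0601692.
By total probability, P(X = 0) = 0.44·0.000274654 + 0.16·0.68 + 0.4·0.0601692 = 0.132989.

0.133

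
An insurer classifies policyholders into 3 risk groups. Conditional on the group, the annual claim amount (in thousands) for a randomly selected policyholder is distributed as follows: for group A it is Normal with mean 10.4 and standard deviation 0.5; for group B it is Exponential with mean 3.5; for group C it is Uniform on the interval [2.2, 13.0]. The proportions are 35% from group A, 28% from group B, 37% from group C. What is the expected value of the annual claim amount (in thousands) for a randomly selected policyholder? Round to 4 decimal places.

Component means — A: 10.4; B: 3.5; C: 7.6.
E[X] = 0.35·10.4 + 0.28·3.5 + 0.37·7.6 = 7.432.

7.4320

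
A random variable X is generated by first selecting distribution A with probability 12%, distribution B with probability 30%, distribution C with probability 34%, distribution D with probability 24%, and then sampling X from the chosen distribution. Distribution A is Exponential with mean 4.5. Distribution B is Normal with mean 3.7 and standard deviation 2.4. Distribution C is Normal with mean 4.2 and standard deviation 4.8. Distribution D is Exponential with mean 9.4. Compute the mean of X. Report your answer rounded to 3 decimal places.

5.334

Component means — A: 4.5; B: 3.7; C: 4.2; D: 9.4.
E[X] = 0.12·4.5 + 0.3·3.7 + 0.34·4.2 + 0.24·9.4 = 5.334.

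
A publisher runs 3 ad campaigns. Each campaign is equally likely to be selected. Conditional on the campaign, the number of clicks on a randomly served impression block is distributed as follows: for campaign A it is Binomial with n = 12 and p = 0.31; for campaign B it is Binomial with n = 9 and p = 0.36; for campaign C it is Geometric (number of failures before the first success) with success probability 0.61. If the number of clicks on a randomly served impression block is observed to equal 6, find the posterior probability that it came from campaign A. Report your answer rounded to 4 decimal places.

0.6386

Likelihoods P(X=6 | ·): A: 0.0884987; B: 0.047933; C: 0.00214643.
Posterior ∝ prior × likelihood. Numerator for A: 0.333333·0.0884987 = 0.0294996.
Normalizing constant: 0.333333·0.0884987 + 0.333333·0.047933 + 0.333333·0.00214643 = 0.0461927.
P(A | observation) = 0.0294996 / 0.0461927 = 0.63862.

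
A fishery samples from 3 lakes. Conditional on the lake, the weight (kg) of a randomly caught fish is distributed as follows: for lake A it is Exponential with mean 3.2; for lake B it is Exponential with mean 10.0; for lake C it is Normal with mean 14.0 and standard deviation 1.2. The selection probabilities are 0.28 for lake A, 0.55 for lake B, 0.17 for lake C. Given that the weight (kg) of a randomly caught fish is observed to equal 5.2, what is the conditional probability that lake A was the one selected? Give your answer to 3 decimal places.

0.345

Likelihoods f(5.2 | ·): A: 0.0615349; B: 0.0594521; C: 6.98285e-13.
Posterior ∝ prior × likelihood. Numerator for A: 0.28·0.0615349 = 0.0172298.
Normalizing constant: 0.28·0.0615349 + 0.55·0.0594521 + 0.17·6.98285e-13 = 0.0499284.
P(A | observation) = 0.0172298 / 0.0499284 = 0.34509.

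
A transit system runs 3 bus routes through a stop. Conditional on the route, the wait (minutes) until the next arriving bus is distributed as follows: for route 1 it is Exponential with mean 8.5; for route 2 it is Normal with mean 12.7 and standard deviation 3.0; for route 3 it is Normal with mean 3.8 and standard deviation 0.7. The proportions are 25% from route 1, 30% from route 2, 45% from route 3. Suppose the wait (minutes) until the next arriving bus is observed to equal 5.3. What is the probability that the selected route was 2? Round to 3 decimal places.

Likelihoods f(5.3 | ·): 1: 0.0630646; 2: 0.006347; 3: 0.057373.
Posterior ∝ prior × likelihood. Numerator for 2: 0.3·0.006347 = 0.0019041.
Normalizing constant: 0.25·0.0630646 + 0.3·0.006347 + 0.45·0.057373 = 0.0434881.
P(2 | observation) = 0.0019041 / 0.0434881 = 0.0437844.

0.044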